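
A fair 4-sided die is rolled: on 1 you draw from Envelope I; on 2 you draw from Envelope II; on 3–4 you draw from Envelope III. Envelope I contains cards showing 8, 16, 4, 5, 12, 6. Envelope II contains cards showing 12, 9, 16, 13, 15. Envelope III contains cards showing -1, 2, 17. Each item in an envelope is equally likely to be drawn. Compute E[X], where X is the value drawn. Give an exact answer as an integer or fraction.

67/8

E[X | Envelope I] = (8 + 16 + 4 + 5 + 12 + 6)/6 = 17/2
E[X | Envelope II] = (12 + 9 + 16 + 13 + 15)/5 = 13
E[X | Envelope III] = (-1 + 2 + 17)/3 = 6
E[X] = (1/4)·17/2 + (1/4)·13 + (1/2)·6 = 67/8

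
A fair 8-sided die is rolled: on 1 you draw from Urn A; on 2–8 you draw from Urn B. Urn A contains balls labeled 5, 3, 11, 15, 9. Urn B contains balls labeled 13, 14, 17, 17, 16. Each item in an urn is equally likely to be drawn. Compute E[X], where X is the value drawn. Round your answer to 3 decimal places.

E[X | Urn A] = (5 + 3 + 11 + 15 + 9)/5 = 43/5
E[X | Urn B] = (13 + 14 + 17 + 17 + 16)/5 = 77/5
E[X] = (1/8)·43/5 + (7/8)·77/5 = 291/20 ≈ 14.550

14.550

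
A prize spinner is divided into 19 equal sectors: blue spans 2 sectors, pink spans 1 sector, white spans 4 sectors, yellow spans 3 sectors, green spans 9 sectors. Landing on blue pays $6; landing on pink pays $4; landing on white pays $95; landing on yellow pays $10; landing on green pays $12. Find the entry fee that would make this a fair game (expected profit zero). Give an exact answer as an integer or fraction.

E[payout] = (2/19)·6 + (1/19)·4 + (4/19)·95 + (3/19)·10 + (9/19)·12 = 534/19
Fair fee = E[payout] = 534/19

534/19 dollars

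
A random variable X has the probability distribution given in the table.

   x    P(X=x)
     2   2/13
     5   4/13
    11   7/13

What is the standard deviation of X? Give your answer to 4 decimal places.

3.6195

E[X] = 101/13, E[X²] = 955/13
Var(X) = E[X²] − (E[X])² = 955/13 − 10201/169 = 2214/169
SD(X) = √(2214/169) ≈ 3.6195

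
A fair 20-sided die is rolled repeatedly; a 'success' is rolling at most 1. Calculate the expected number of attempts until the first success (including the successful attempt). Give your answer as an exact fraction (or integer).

20

For a geometric distribution, E[trials] = 1/p = 1/(1/20) = 20.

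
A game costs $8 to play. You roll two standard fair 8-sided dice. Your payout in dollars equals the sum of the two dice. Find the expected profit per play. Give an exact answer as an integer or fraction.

Distribution of the sum of the two dice: 2 w.p. 1/64, 3 w.p. 1/32, 4 w.p. 3/64, 5 w.p. 1/16, 6 w.p. 5/64, 7 w.p. 3/32, …
E[payout] = (1/64)·2 + (1/32)·3 + (3/64)·4 + (1/16)·5 + (5/64)·6 + (3/32)·7 + (7/64)·8 + (1/8)·9 + (7/64)·10 + (3/32)·11 + (5/64)·12 + (1/16)·13 + (3/64)·14 + (1/32)·15 + (1/64)·16 = 9
Expected profit = 9 − 8 = 1

$1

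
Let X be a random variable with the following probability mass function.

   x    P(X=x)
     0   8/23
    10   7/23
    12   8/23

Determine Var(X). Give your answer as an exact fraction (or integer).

E[X] = (8/23)·0 + (7/23)·10 + (8/23)·12 = 166/23
E[X²] = (8/23)·0 + (7/23)·100 + (8/23)·144 = 1852/23
Var(X) = 1852/23 − (166/23)² = 15040/529

15040/529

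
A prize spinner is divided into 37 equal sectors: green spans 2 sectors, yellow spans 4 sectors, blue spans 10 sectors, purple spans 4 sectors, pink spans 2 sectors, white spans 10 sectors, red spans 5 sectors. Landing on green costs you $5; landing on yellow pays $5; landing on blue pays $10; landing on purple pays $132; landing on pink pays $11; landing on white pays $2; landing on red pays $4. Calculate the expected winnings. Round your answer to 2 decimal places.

E[payout] = (2/37)·(-5) + (4/37)·5 + (10/37)·10 + (4/37)·132 + (2/37)·11 + (10/37)·2 + (5/37)·4 = 700/37
≈ $18.92

$18.92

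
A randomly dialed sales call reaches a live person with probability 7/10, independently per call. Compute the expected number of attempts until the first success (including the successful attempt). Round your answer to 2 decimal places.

For a geometric distribution, E[trials] = 1/p = 1/(7/10) = 10/7.
≈ 1.43

1.43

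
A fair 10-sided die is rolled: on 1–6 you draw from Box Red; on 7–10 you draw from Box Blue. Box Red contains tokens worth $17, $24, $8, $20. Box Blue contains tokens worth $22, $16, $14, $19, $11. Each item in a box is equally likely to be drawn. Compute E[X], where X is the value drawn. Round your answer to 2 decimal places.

$16.91

E[X | Box Red] = (17 + 24 + 8 + 20)/4 = 69/4
E[X | Box Blue] = (22 + 16 + 14 + 19 + 11)/5 = 82/5
E[X] = (3/5)·69/4 + (2/5)·82/5 = 1691/100 ≈ 16.91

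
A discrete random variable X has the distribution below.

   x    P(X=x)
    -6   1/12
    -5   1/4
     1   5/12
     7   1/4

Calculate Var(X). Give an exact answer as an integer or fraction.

3131/144

E[X] = (1/12)·(-6) + (1/4)·(-5) + (5/12)·1 + (1/4)·7 = 5/12
E[X²] = (1/12)·36 + (1/4)·25 + (5/12)·1 + (1/4)·49 = 263/12
Var(X) = 263/12 − (5/12)² = 3131/144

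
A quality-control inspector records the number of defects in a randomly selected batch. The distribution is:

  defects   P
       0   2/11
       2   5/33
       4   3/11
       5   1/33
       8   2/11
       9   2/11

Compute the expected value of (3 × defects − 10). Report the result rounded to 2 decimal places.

3.91

E[3x-10] = (2/11)·(-10) + (5/33)·(-4) + (3/11)·2 + (1/33)·5 + (2/11)·14 + (2/11)·17
     = 43/11 ≈ 3.91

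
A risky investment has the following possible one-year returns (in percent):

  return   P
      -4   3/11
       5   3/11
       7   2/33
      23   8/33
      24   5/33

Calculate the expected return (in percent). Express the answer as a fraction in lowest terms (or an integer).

109/11

E[X] = (3/11)·(-4) + (3/11)·5 + (2/33)·7 + (8/33)·23 + (5/33)·24
     = 109/11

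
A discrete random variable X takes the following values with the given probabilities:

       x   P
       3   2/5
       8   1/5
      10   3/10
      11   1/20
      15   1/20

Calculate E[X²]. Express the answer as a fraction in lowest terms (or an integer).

637/10

E[X²] = (2/5)·9 + (1/5)·64 + (3/10)·100 + (1/20)·121 + (1/20)·225
     = 637/10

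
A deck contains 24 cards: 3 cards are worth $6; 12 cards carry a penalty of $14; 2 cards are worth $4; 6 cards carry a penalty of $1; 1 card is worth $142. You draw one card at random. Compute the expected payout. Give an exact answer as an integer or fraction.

-1/4 dollars

E[payout] = (3/24)·6 + (12/24)·(-14) + (2/24)·4 + (6/24)·(-1) + (1/24)·142 = -1/4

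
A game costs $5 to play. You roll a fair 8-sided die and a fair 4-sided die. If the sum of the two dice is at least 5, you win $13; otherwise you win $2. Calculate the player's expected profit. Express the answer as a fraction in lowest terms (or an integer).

E[payout] = (3/16)·2 + (13/16)·13 = 175/16
Expected profit = 175/16 − 5 = 95/16

95/16 dollars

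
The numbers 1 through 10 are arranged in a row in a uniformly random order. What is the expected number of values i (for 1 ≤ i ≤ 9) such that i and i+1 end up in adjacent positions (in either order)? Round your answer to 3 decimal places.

For each i ∈ {1,…,9}, let Xᵢ = 1 if i and i+1 are adjacent. P(Xᵢ=1) = 2·(10−1)!/10! = 2/10.
By linearity, E[ΣXᵢ] = (9)·(2/10) = 9/5.
≈ 1.800

1.800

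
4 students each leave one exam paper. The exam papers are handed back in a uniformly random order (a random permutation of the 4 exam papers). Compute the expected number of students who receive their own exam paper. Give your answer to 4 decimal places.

1.0000

Let Xᵢ = 1 if person i gets their own exam paper. For each i, P(Xᵢ=1) = 1/4.
By linearity of expectation, E[X₁+…+X_4] = 4·(1/4) = 1.
≈ 1.0000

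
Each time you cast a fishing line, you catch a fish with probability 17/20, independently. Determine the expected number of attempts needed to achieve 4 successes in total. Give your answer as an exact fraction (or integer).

By linearity (sum of 4 independent geometric waits), E[trials] = 4/p = 4/(17/20) = 80/17.

80/17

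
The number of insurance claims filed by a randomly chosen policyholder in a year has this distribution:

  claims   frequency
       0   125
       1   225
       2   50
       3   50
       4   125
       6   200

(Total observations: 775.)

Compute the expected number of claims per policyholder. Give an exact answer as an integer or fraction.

Total = 775, so P(claims=0) = 125/775, etc.
E[X] = (5/31)·0 + (9/31)·1 + (2/31)·2 + (2/31)·3 + (5/31)·4 + (8/31)·6
     = 87/31

87/31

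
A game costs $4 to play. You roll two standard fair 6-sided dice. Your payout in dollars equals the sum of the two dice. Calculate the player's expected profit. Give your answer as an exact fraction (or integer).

Distribution of the sum of the two dice: 2 w.p. 1/36, 3 w.p. 1/18, 4 w.p. 1/12, 5 w.p. 1/9, 6 w.p. 5/36, 7 w.p. 1/6, …
E[payout] = (1/36)·2 + (1/18)·3 + (1/12)·4 + (1/9)·5 + (5/36)·6 + (1/6)·7 + (5/36)·8 + (1/9)·9 + (1/12)·10 + (1/18)·11 + (1/36)·12 = 7
Expected profit = 7 − 4 = 3

$3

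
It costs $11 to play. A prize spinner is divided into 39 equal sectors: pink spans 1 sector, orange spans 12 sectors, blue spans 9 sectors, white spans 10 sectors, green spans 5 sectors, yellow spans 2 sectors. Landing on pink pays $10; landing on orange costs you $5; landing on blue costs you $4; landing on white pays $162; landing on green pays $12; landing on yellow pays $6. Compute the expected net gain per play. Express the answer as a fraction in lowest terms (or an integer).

E[payout] = (1/39)·10 + (12/39)·(-5) + (9/39)·(-4) + (10/39)·162 + (5/39)·12 + (2/39)·6 = 1606/39
Expected profit = 1606/39 − 11 = 1177/39

1177/39 dollars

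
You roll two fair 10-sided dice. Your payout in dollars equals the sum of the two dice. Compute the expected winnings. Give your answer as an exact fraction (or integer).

$11

Distribution of the sum of the two dice: 2 w.p. 1/100, 3 w.p. 1/50, 4 w.p. 3/100, 5 w.p. 1/25, 6 w.p. 1/20, 7 w.p. 3/50, …
E[payout] = (1/100)·2 + (1/50)·3 + (3/100)·4 + (1/25)·5 + (1/20)·6 + (3/50)·7 + (7/100)·8 + (2/25)·9 + (9/100)·10 + (1/10)·11 + (9/100)·12 + (2/25)·13 + (7/100)·14 + (3/50)·15 + (1/20)·16 + (1/25)·17 + (3/100)·18 + (1/50)·19 + (1/100)·20 = 11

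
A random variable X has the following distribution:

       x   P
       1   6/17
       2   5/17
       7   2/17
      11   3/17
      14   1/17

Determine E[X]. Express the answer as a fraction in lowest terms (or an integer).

77/17

E[X] = (6/17)·1 + (5/17)·2 + (2/17)·7 + (3/17)·11 + (1/17)·14
     = 77/17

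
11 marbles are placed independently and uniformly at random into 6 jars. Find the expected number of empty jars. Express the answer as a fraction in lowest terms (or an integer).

Let Xⱼ=1 if jar j is empty. P(Xⱼ=1) = ((6-1)/6)^11 = 48828125/362797056.
By linearity, E[#empty] = 6·48828125/362797056 = 48828125/60466176.

48828125/60466176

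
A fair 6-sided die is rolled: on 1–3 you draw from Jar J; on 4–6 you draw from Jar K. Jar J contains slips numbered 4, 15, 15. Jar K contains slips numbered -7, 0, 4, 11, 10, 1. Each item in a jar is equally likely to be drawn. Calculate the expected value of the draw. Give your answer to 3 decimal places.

E[X | Jar J] = (4 + 15 + 15)/3 = 34/3
E[X | Jar K] = (-7 + 0 + 4 + 11 + 10 + 1)/6 = 19/6
E[X] = (1/2)·34/3 + (1/2)·19/6 = 29/4 ≈ 7.250

7.250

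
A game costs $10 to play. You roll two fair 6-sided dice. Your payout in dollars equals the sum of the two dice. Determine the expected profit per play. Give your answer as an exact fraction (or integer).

Distribution of the sum of the two dice: 2 w.p. 1/36, 3 w.p. 1/18, 4 w.p. 1/12, 5 w.p. 1/9, 6 w.p. 5/36, 7 w.p. 1/6, …
E[payout] = (1/36)·2 + (1/18)·3 + (1/12)·4 + (1/9)·5 + (5/36)·6 + (1/6)·7 + (5/36)·8 + (1/9)·9 + (1/12)·10 + (1/18)·11 + (1/36)·12 = 7
Expected profit = 7 − 10 = -3

-$3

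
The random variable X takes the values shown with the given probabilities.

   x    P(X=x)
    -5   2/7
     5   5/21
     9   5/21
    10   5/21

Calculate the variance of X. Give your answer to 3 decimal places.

37.823

E[X] = (2/7)·(-5) + (5/21)·5 + (5/21)·9 + (5/21)·10 = 30/7
E[X²] = (2/7)·25 + (5/21)·25 + (5/21)·81 + (5/21)·100 = 1180/21
Var(X) = 1180/21 − (30/7)² = 5560/147 ≈ 37.823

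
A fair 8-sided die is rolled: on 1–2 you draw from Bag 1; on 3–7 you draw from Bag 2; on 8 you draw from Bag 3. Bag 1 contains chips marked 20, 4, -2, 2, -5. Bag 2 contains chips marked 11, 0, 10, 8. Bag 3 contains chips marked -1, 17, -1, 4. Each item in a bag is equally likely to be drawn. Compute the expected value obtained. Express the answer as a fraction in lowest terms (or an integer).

243/40

E[X | Bag 1] = (20 + 4 − 2 + 2 − 5)/5 = 19/5
E[X | Bag 2] = (11 + 0 + 10 + 8)/4 = 29/4
E[X | Bag 3] = (-1 + 17 − 1 + 4)/4 = 19/4
E[X] = (1/4)·19/5 + (5/8)·29/4 + (1/8)·19/4 = 243/40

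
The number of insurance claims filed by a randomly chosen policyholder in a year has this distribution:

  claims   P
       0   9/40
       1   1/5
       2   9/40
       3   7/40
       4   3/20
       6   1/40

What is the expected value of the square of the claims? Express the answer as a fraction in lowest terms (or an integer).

E[X²] = (9/40)·0 + (1/5)·1 + (9/40)·4 + (7/40)·9 + (3/20)·16 + (1/40)·36
     = 239/40

239/40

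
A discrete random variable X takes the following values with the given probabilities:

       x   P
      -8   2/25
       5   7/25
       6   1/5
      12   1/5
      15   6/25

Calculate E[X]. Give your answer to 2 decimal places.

E[X] = (2/25)·(-8) + (7/25)·5 + (1/5)·6 + (1/5)·12 + (6/25)·15
     = 199/25 ≈ 7.96

7.96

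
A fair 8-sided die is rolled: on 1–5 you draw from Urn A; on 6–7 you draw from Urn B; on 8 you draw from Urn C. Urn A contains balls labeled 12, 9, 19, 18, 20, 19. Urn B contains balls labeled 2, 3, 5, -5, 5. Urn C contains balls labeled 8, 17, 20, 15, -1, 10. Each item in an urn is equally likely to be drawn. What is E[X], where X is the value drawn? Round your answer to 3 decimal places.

E[X | Urn A] = (12 + 9 + 19 + 18 + 20 + 19)/6 = 97/6
E[X | Urn B] = (2 + 3 + 5 − 5 + 5)/5 = 2
E[X | Urn C] = (8 + 17 + 20 + 15 − 1 + 10)/6 = 23/2
E[X] = (5/8)·97/6 + (1/4)·2 + (1/8)·23/2 = 289/24 ≈ 12.042

12.042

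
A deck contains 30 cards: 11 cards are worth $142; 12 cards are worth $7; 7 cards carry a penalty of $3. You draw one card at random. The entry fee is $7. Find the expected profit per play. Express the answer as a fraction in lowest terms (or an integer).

E[payout] = (11/30)·142 + (12/30)·7 + (7/30)·(-3) = 325/6
Expected profit = 325/6 − 7 = 283/6

283/6 dollars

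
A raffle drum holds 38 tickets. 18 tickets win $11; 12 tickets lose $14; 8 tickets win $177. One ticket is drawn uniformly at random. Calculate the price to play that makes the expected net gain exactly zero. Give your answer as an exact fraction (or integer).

E[payout] = (18/38)·11 + (12/38)·(-14) + (8/38)·177 = 723/19
Fair fee = E[payout] = 723/19

723/19 dollars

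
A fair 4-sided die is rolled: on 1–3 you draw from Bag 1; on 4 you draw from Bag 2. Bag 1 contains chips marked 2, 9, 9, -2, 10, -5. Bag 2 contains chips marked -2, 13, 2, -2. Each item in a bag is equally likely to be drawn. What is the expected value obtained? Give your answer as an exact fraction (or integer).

E[X | Bag 1] = (2 + 9 + 9 − 2 + 10 − 5)/6 = 23/6
E[X | Bag 2] = (-2 + 13 + 2 − 2)/4 = 11/4
E[X] = (3/4)·23/6 + (1/4)·11/4 = 57/16

57/16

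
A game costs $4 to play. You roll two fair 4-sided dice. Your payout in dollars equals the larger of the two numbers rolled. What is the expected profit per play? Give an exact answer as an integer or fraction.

Distribution of the larger of the two numbers rolled: 1 w.p. 1/16, 2 w.p. 3/16, 3 w.p. 5/16, 4 w.p. 7/16
E[payout] = (1/16)·1 + (3/16)·2 + (5/16)·3 + (7/16)·4 = 25/8
Expected profit = 25/8 − 4 = -7/8

-7/8 dollars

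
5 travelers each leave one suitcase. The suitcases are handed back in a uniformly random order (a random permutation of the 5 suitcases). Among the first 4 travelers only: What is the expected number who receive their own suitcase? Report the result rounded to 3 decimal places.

0.800

Let Xᵢ = 1 if person i gets their own suitcase. For each i, P(Xᵢ=1) = 1/5.
By linearity of expectation, E[X₁+…+X_4] = 4·(1/5) = 4/5.
≈ 0.800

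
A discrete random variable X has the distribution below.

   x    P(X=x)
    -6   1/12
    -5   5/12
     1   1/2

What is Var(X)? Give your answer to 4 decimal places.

E[X] = (1/12)·(-6) + (5/12)·(-5) + (1/2)·1 = -25/12
E[X²] = (1/12)·36 + (5/12)·25 + (1/2)·1 = 167/12
Var(X) = 167/12 − (-25/12)² = 1379/144 ≈ 9.5764

9.5764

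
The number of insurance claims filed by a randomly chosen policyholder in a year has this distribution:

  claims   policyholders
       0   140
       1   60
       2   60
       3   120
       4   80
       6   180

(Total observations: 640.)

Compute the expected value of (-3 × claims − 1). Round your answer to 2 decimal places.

Total = 640, so P(claims=0) = 140/640, etc.
E[-3x-1] = (7/32)·(-1) + (3/32)·(-4) + (3/32)·(-7) + (3/16)·(-10) + (1/8)·(-13) + (9/32)·(-19)
     = -323/32 ≈ -10.09

-10.09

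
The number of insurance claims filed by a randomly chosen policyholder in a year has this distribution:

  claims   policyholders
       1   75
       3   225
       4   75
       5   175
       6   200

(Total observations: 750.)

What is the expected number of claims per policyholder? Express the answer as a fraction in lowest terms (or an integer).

Total = 750, so P(claims=1) = 75/750, etc.
E[X] = (1/10)·1 + (3/10)·3 + (1/10)·4 + (7/30)·5 + (4/15)·6
     = 25/6

25/6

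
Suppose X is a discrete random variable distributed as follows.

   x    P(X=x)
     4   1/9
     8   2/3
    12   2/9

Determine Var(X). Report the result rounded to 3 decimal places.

5.136

E[X] = (1/9)·4 + (2/3)·8 + (2/9)·12 = 76/9
E[X²] = (1/9)·16 + (2/3)·64 + (2/9)·144 = 688/9
Var(X) = 688/9 − (76/9)² = 416/81 ≈ 5.136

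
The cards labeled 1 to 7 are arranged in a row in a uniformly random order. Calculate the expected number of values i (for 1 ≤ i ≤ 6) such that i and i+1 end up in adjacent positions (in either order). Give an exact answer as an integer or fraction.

12/7

For each i ∈ {1,…,6}, let Xᵢ = 1 if i and i+1 are adjacent. P(Xᵢ=1) = 2·(7−1)!/7! = 2/7.
By linearity, E[ΣXᵢ] = (6)·(2/7) = 12/7.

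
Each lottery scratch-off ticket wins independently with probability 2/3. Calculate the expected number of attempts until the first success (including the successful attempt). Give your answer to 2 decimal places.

For a geometric distribution, E[trials] = 1/p = 1/(2/3) = 3/2.
≈ 1.50

1.50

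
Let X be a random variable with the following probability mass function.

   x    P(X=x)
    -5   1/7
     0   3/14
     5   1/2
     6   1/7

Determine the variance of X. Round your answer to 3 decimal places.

E[X] = (1/7)·(-5) + (3/14)·0 + (1/2)·5 + (1/7)·6 = 37/14
E[X²] = (1/7)·25 + (3/14)·0 + (1/2)·25 + (1/7)·36 = 297/14
Var(X) = 297/14 − (37/14)² = 2789/196 ≈ 14.230

14.230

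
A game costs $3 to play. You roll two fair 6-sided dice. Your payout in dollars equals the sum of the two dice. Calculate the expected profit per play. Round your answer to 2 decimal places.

$4.00

Distribution of the sum of the two dice: 2 w.p. 1/36, 3 w.p. 1/18, 4 w.p. 1/12, 5 w.p. 1/9, 6 w.p. 5/36, 7 w.p. 1/6, …
E[payout] = (1/36)·2 + (1/18)·3 + (1/12)·4 + (1/9)·5 + (5/36)·6 + (1/6)·7 + (5/36)·8 + (1/9)·9 + (1/12)·10 + (1/18)·11 + (1/36)·12 = 7
Expected profit = 7 − 3 = 4 ≈ $4.00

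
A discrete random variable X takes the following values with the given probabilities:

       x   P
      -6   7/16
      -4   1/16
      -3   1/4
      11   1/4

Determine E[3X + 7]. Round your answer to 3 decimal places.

4.375

E[3x+7] = (7/16)·(-11) + (1/16)·(-5) + (1/4)·(-2) + (1/4)·40
     = 35/8 ≈ 4.375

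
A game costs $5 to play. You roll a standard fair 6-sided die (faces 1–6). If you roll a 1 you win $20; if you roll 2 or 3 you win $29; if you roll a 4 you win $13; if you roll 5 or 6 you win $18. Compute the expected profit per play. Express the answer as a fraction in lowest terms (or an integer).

97/6 dollars

E[payout] = (1/6)·13 + (1/3)·18 + (1/6)·20 + (1/3)·29 = 127/6
Expected profit = 127/6 − 5 = 97/6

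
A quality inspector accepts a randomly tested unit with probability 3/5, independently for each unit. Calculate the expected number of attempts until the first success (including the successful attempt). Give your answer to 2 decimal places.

For a geometric distribution, E[trials] = 1/p = 1/(3/5) = 5/3.
≈ 1.67

1.67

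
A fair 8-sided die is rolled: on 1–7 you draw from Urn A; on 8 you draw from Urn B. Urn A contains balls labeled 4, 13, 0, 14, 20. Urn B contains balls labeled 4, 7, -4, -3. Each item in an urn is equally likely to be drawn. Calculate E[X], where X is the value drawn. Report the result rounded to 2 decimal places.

E[X | Urn A] = (4 + 13 + 0 + 14 + 20)/5 = 51/5
E[X | Urn B] = (4 + 7 − 4 − 3)/4 = 1
E[X] = (7/8)·51/5 + (1/8)·1 = 181/20 ≈ 9.05

9.05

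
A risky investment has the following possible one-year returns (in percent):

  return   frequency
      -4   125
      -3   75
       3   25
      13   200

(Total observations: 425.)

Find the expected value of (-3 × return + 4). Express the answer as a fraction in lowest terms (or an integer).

-166/17

Total = 425, so P(return=-4) = 125/425, etc.
E[-3x+4] = (5/17)·16 + (3/17)·13 + (1/17)·(-5) + (8/17)·(-35)
     = -166/17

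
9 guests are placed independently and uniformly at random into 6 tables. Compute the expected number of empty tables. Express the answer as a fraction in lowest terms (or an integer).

1953125/1679616

Let Xⱼ=1 if table j is empty. P(Xⱼ=1) = ((6-1)/6)^9 = 1953125/10077696.
By linearity, E[#empty] = 6·1953125/10077696 = 1953125/1679616.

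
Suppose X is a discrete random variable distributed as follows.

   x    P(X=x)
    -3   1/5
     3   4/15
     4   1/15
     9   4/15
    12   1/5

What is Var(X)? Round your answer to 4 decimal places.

27.9289

E[X] = (1/5)·(-3) + (4/15)·3 + (1/15)·4 + (4/15)·9 + (1/5)·12 = 79/15
E[X²] = (1/5)·9 + (4/15)·9 + (1/15)·16 + (4/15)·81 + (1/5)·144 = 167/3
Var(X) = 167/3 − (79/15)² = 6284/225 ≈ 27.9289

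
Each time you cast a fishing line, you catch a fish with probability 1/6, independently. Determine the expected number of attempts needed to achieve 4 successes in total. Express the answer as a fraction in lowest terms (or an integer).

24

By linearity (sum of 4 independent geometric waits), E[trials] = 4/p = 4/(1/6) = 24.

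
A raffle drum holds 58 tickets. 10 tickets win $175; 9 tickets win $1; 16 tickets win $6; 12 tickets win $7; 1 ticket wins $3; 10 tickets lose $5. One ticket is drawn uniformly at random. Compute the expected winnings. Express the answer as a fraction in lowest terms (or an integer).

946/29 dollars

E[payout] = (10/58)·175 + (9/58)·1 + (16/58)·6 + (12/58)·7 + (1/58)·3 + (10/58)·(-5) = 946/29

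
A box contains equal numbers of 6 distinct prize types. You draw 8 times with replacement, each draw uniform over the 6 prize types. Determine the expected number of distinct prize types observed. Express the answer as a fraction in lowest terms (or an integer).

Let Xⱼ=1 if type j appears at least once. P(Xⱼ=1) = 1 − ((6−1)/6)^8 = 1288991/1679616.
E[#distinct] = 6·1288991/1679616 = 1288991/279936.

1288991/279936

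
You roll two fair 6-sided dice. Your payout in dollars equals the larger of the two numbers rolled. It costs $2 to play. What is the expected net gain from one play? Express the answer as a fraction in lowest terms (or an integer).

89/36 dollars

Distribution of the larger of the two numbers rolled: 1 w.p. 1/36, 2 w.p. 1/12, 3 w.p. 5/36, 4 w.p. 7/36, 5 w.p. 1/4, 6 w.p. 11/36
E[payout] = (1/36)·1 + (1/12)·2 + (5/36)·3 + (7/36)·4 + (1/4)·5 + (11/36)·6 = 161/36
Expected profit = 161/36 − 2 = 89/36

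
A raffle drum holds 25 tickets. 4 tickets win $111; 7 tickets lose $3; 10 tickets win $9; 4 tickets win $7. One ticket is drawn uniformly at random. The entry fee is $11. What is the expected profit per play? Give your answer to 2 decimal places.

$10.64

E[payout] = (4/25)·111 + (7/25)·(-3) + (10/25)·9 + (4/25)·7 = 541/25
Expected profit = 541/25 − 11 = 266/25 ≈ $10.64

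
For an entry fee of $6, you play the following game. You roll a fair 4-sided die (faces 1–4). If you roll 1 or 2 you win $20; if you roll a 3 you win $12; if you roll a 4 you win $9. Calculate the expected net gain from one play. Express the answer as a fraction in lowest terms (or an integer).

E[payout] = (1/4)·9 + (1/4)·12 + (1/2)·20 = 61/4
Expected profit = 61/4 − 6 = 37/4

37/4 dollars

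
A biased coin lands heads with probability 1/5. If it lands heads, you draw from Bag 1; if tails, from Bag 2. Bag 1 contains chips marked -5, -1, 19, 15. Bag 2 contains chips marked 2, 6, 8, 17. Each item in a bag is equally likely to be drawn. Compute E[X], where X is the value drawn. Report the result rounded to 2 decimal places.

E[X | Bag 1] = (-5 − 1 + 19 + 15)/4 = 7
E[X | Bag 2] = (2 + 6 + 8 + 17)/4 = 33/4
E[X] = (1/5)·7 + (4/5)·33/4 = 8 ≈ 8.00

8.00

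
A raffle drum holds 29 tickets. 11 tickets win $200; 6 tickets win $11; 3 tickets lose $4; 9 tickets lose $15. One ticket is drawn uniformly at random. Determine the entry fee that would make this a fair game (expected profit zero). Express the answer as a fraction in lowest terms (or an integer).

E[payout] = (11/29)·200 + (6/29)·11 + (3/29)·(-4) + (9/29)·(-15) = 2119/29
Fair fee = E[payout] = 2119/29

2119/29 dollars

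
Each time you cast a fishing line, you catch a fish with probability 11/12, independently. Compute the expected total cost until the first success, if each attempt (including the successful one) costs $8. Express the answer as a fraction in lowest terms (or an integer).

E[#attempts] = 1/p = 12/11; E[cost] = 8·12/11 = 96/11.

96/11 dollars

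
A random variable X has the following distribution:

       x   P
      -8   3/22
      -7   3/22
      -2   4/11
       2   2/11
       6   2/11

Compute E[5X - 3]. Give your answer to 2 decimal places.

E[5x-3] = (3/22)·(-43) + (3/22)·(-38) + (4/11)·(-13) + (2/11)·7 + (2/11)·27
     = -211/22 ≈ -9.59

-9.59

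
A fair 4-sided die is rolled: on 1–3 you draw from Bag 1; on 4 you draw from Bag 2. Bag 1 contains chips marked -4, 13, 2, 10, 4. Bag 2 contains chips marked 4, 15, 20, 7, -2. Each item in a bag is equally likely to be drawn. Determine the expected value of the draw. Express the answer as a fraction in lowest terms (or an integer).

119/20

E[X | Bag 1] = (-4 + 13 + 2 + 10 + 4)/5 = 5
E[X | Bag 2] = (4 + 15 + 20 + 7 − 2)/5 = 44/5
E[X] = (3/4)·5 + (1/4)·44/5 = 119/20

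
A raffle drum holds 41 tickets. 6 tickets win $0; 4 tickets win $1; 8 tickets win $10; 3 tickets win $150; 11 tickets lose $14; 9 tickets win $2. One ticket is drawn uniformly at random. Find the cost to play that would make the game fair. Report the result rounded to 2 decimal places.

$9.71

E[payout] = (6/41)·0 + (4/41)·1 + (8/41)·10 + (3/41)·150 + (11/41)·(-14) + (9/41)·2 = 398/41
Fair fee = E[payout] = 398/41 ≈ $9.71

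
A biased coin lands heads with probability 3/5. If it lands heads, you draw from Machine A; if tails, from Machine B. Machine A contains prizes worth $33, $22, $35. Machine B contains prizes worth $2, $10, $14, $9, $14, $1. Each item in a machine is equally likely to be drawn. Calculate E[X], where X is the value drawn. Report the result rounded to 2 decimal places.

$21.33

E[X | Machine A] = (33 + 22 + 35)/3 = 30
E[X | Machine B] = (2 + 10 + 14 + 9 + 14 + 1)/6 = 25/3
E[X] = (3/5)·30 + (2/5)·25/3 = 64/3 ≈ 21.33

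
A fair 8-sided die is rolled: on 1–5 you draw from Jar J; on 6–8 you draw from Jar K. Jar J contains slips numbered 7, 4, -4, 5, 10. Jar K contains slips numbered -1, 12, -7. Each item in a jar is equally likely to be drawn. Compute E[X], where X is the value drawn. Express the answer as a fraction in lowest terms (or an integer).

E[X | Jar J] = (7 + 4 − 4 + 5 + 10)/5 = 22/5
E[X | Jar K] = (-1 + 12 − 7)/3 = 4/3
E[X] = (5/8)·22/5 + (3/8)·4/3 = 13/4

13/4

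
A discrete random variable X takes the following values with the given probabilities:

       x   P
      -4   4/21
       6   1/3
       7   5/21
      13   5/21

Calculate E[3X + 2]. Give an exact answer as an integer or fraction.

20

E[3x+2] = (4/21)·(-10) + (1/3)·20 + (5/21)·23 + (5/21)·41
     = 20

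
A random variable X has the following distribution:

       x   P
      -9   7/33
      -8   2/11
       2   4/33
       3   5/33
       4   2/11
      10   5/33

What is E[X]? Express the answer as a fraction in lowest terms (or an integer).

-14/33

E[X] = (7/33)·(-9) + (2/11)·(-8) + (4/33)·2 + (5/33)·3 + (2/11)·4 + (5/33)·10
     = -14/33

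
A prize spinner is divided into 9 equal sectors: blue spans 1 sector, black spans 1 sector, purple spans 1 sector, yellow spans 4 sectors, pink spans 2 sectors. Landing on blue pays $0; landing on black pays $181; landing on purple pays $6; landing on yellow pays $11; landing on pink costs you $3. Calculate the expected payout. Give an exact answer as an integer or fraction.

E[payout] = (1/9)·0 + (1/9)·181 + (1/9)·6 + (4/9)·11 + (2/9)·(-3) = 25

$25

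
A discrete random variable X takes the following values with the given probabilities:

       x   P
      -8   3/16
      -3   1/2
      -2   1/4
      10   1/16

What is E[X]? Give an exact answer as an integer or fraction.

E[X] = (3/16)·(-8) + (1/2)·(-3) + (1/4)·(-2) + (1/16)·10
     = -23/8

-23/8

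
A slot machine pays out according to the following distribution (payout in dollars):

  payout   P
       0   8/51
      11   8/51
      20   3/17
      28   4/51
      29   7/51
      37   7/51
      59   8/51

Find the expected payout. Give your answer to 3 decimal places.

$25.765

E[X] = (8/51)·0 + (8/51)·11 + (3/17)·20 + (4/51)·28 + (7/51)·29 + (7/51)·37 + (8/51)·59
     = 438/17 ≈ 25.765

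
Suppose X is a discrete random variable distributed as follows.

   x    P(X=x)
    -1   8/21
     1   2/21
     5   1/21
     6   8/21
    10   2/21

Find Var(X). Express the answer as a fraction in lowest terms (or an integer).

6494/441

E[X] = (8/21)·(-1) + (2/21)·1 + (1/21)·5 + (8/21)·6 + (2/21)·10 = 67/21
E[X²] = (8/21)·1 + (2/21)·1 + (1/21)·25 + (8/21)·36 + (2/21)·100 = 523/21
Var(X) = 523/21 − (67/21)² = 6494/441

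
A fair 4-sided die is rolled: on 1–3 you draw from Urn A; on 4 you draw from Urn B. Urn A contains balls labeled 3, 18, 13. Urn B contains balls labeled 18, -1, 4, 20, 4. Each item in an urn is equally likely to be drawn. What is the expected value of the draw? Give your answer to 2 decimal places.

E[X | Urn A] = (3 + 18 + 13)/3 = 34/3
E[X | Urn B] = (18 − 1 + 4 + 20 + 4)/5 = 9
E[X] = (3/4)·34/3 + (1/4)·9 = 43/4 ≈ 10.75

10.75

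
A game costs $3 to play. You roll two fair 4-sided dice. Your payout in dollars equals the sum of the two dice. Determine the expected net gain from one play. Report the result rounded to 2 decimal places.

$2.00

Distribution of the sum of the two dice: 2 w.p. 1/16, 3 w.p. 1/8, 4 w.p. 3/16, 5 w.p. 1/4, 6 w.p. 3/16, 7 w.p. 1/8, …
E[payout] = (1/16)·2 + (1/8)·3 + (3/16)·4 + (1/4)·5 + (3/16)·6 + (1/8)·7 + (1/16)·8 = 5
Expected profit = 5 − 3 = 2 ≈ $2.00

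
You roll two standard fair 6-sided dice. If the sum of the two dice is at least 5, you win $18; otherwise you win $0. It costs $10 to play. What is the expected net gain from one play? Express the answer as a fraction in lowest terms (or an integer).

E[payout] = (1/6)·0 + (5/6)·18 = 15
Expected profit = 15 − 10 = 5

$5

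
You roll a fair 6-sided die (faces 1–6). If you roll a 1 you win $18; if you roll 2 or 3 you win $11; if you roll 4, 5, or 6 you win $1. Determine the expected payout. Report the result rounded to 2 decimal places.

$7.17

E[payout] = (1/2)·1 + (1/3)·11 + (1/6)·18 = 43/6
≈ $7.17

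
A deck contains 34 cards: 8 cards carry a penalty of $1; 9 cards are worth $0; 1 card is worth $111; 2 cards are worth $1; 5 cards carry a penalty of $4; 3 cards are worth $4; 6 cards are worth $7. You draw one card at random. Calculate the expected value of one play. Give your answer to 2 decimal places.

E[payout] = (8/34)·(-1) + (9/34)·0 + (1/34)·111 + (2/34)·1 + (5/34)·(-4) + (3/34)·4 + (6/34)·7 = 139/34
≈ $4.09

$4.09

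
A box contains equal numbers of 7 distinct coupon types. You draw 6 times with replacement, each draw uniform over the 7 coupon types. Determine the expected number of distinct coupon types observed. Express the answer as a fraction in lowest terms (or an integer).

Let Xⱼ=1 if type j appears at least once. P(Xⱼ=1) = 1 − ((7−1)/7)^6 = 70993/117649.
E[#distinct] = 7·70993/117649 = 70993/16807.

70993/16807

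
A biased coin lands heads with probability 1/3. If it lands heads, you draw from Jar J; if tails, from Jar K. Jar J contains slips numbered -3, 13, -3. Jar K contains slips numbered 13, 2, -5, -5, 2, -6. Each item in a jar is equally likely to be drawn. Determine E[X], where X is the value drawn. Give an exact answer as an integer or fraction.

8/9

E[X | Jar J] = (-3 + 13 − 3)/3 = 7/3
E[X | Jar K] = (13 + 2 − 5 − 5 + 2 − 6)/6 = 1/6
E[X] = (1/3)·7/3 + (2/3)·1/6 = 8/9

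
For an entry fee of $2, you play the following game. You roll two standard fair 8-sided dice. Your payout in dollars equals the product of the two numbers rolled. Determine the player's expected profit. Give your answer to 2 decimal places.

$18.25

Distribution of the product of the two numbers rolled: 1 w.p. 1/64, 2 w.p. 1/32, 3 w.p. 1/32, 4 w.p. 3/64, 5 w.p. 1/32, 6 w.p. 1/16, …
E[payout] = (1/64)·1 + (1/32)·2 + (1/32)·3 + (3/64)·4 + (1/32)·5 + (1/16)·6 + (1/32)·7 + (1/16)·8 + (1/64)·9 + (1/32)·10 + (1/16)·12 + (1/32)·14 + (1/32)·15 + (3/64)·16 + (1/32)·18 + (1/32)·20 + (1/32)·21 + (1/16)·24 + (1/64)·25 + (1/32)·28 + (1/32)·30 + (1/32)·32 + (1/32)·35 + (1/64)·36 + (1/32)·40 + (1/32)·42 + (1/32)·48 + (1/64)·49 + (1/32)·56 + (1/64)·64 = 81/4
Expected profit = 81/4 − 2 = 73/4 ≈ $18.25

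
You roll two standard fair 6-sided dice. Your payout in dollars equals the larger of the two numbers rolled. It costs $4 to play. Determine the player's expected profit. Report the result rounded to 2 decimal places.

Distribution of the larger of the two numbers rolled: 1 w.p. 1/36, 2 w.p. 1/12, 3 w.p. 5/36, 4 w.p. 7/36, 5 w.p. 1/4, 6 w.p. 11/36
E[payout] = (1/36)·1 + (1/12)·2 + (5/36)·3 + (7/36)·4 + (1/4)·5 + (11/36)·6 = 161/36
Expected profit = 161/36 − 4 = 17/36 ≈ $0.47

$0.47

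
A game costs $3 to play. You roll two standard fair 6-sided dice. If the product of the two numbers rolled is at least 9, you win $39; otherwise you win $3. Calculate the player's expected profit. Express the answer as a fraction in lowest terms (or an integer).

$20

E[payout] = (4/9)·3 + (5/9)·39 = 23
Expected profit = 23 − 3 = 20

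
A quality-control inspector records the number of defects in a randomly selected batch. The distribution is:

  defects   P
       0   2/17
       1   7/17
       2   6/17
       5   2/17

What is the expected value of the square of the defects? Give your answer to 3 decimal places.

E[X²] = (2/17)·0 + (7/17)·1 + (6/17)·4 + (2/17)·25
     = 81/17 ≈ 4.765

4.765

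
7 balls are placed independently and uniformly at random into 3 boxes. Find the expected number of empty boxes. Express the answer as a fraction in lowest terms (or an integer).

Let Xⱼ=1 if box j is empty. P(Xⱼ=1) = ((3-1)/3)^7 = 128/2187.
By linearity, E[#empty] = 3·128/2187 = 128/729.

128/729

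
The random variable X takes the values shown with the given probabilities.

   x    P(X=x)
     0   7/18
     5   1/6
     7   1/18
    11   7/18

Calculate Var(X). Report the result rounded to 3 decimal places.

E[X] = (7/18)·0 + (1/6)·5 + (1/18)·7 + (7/18)·11 = 11/2
E[X²] = (7/18)·0 + (1/6)·25 + (1/18)·49 + (7/18)·121 = 971/18
Var(X) = 971/18 − (11/2)² = 853/36 ≈ 23.694

23.694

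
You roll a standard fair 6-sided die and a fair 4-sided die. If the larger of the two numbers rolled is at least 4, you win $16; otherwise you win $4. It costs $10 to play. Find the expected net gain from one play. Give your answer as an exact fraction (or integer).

3/2 dollars

E[payout] = (3/8)·4 + (5/8)·16 = 23/2
Expected profit = 23/2 − 10 = 3/2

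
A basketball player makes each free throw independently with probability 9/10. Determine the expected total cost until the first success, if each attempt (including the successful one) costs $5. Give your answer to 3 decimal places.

E[#attempts] = 1/p = 10/9; E[cost] = 5·10/9 = 50/9.
≈ 5.556

$5.556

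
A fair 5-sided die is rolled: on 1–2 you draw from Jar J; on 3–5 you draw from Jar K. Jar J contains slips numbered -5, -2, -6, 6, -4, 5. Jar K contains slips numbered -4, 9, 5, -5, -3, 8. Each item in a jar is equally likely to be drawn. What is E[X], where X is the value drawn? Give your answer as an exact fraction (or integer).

E[X | Jar J] = (-5 − 2 − 6 + 6 − 4 + 5)/6 = -1
E[X | Jar K] = (-4 + 9 + 5 − 5 − 3 + 8)/6 = 5/3
E[X] = (2/5)·(-1) + (3/5)·5/3 = 3/5

3/5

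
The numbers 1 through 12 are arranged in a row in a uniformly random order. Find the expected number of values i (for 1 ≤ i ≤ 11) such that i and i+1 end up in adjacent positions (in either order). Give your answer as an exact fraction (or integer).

For each i ∈ {1,…,11}, let Xᵢ = 1 if i and i+1 are adjacent. P(Xᵢ=1) = 2·(12−1)!/12! = 2/12.
By linearity, E[ΣXᵢ] = (11)·(2/12) = 11/6.

11/6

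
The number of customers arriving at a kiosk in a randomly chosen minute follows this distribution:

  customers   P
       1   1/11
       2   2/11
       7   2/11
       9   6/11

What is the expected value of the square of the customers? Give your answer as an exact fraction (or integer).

E[X²] = (1/11)·1 + (2/11)·4 + (2/11)·49 + (6/11)·81
     = 593/11

593/11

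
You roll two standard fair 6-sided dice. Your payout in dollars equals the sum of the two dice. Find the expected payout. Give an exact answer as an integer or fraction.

Distribution of the sum of the two dice: 2 w.p. 1/36, 3 w.p. 1/18, 4 w.p. 1/12, 5 w.p. 1/9, 6 w.p. 5/36, 7 w.p. 1/6, …
E[payout] = (1/36)·2 + (1/18)·3 + (1/12)·4 + (1/9)·5 + (5/36)·6 + (1/6)·7 + (5/36)·8 + (1/9)·9 + (1/12)·10 + (1/18)·11 + (1/36)·12 = 7

$7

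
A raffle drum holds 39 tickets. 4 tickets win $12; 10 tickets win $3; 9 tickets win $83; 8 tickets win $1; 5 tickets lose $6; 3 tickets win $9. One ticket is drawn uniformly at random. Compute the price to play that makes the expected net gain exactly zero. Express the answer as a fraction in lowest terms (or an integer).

E[payout] = (4/39)·12 + (10/39)·3 + (9/39)·83 + (8/39)·1 + (5/39)·(-6) + (3/39)·9 = 830/39
Fair fee = E[payout] = 830/39

830/39 dollars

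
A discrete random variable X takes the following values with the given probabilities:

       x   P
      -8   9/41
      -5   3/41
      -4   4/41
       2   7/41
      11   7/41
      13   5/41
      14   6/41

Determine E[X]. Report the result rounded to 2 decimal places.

E[X] = (9/41)·(-8) + (3/41)·(-5) + (4/41)·(-4) + (7/41)·2 + (7/41)·11 + (5/41)·13 + (6/41)·14
     = 137/41 ≈ 3.34

3.34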